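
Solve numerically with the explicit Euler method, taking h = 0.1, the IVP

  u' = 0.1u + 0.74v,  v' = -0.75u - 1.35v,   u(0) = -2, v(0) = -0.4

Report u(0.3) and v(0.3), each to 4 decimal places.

-2.1066, 0.1427

Euler on (u,v): u_{n+1} = u_n + h·u', v_{n+1} = v_n + h·v'.
0.000000: (-2.000000, -0.400000); f=(-0.496000, 2.040000) → (-2.049600, -0.196000)
0.100000: (-2.049600, -0.196000); f=(-0.350000, 1.801800) → (-2.084600, -0.015820)
0.200000: (-2.084600, -0.015820); f=(-0.220167, 1.584807) → (-2.106617, 0.142661)
(u(0.3), v(0.3)) ≈ (-2.1066, 0.1427)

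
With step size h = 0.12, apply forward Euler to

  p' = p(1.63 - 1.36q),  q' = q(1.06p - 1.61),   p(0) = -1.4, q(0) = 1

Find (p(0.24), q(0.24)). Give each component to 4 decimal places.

-1.5798, 0.3917

Euler on (p,q): p_{n+1} = p_n + h·p', q_{n+1} = q_n + h·q'.
0.000000: (-1.400000, 1.000000); f=(-0.378000, -3.094000) → (-1.445360, 0.628720)
0.120000: (-1.445360, 0.628720); f=(-1.120068, -1.975490) → (-1.579768, 0.391661)
(p(0.24), q(0.24)) ≈ (-1.5798, 0.3917)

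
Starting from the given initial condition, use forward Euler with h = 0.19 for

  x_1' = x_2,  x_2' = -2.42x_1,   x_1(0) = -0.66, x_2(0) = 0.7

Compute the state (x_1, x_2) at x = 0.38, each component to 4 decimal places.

-0.3363, 1.2458

Euler on (x_1,x_2): x_1_{n+1} = x_1_n + h·x_1', x_2_{n+1} = x_2_n + h·x_2'.
0.000000: (-0.660000, 0.700000); f=(0.700000, 1.597200) → (-0.527000, 1.003468)
0.190000: (-0.527000, 1.003468); f=(1.003468, 1.275340) → (-0.336341, 1.245783)
(x_1(0.38), x_2(0.38)) ≈ (-0.3363, 1.2458)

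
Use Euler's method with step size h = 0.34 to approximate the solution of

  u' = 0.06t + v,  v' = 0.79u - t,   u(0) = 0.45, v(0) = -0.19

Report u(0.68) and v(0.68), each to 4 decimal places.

0.3688, -0.0812

Euler on (u,v): u_{n+1} = u_n + h·u', v_{n+1} = v_n + h·v'.
0.000000: (0.450000, -0.190000); f=(-0.190000, 0.355500) → (0.385400, -0.069130)
0.340000: (0.385400, -0.069130); f=(-0.048730, -0.035534) → (0.368832, -0.081212)
(u(0.68), v(0.68)) ≈ (0.3688, -0.0812)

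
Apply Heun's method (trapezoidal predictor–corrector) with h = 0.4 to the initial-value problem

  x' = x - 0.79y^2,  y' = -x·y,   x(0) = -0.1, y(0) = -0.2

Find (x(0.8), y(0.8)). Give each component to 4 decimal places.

-0.2600, -0.2281

Heun on (x,y): k1 = f(s_n, state_n); k2 = f(s_n + h, state_n + h·k1); state_{n+1} = state_n + (h/2)·(k1 + k2).
0.000000: (-0.100000, -0.200000)
  k1 = (-0.131600, -0.020000)
  predictor → (-0.152640, -0.208000)
  k2 = (-0.186819, -0.031749)
  → (-0.163684, -0.210350)
0.400000: (-0.163684, -0.210350)
  k1 = (-0.198639, -0.034431)
  predictor → (-0.243139, -0.224122)
  k2 = (-0.282822, -0.054493)
  → (-0.259976, -0.228135)
(x(0.8), y(0.8)) ≈ (-0.2600, -0.2281)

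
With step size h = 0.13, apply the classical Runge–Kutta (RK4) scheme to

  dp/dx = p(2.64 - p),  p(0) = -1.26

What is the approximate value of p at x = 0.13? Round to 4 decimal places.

RK4: k1 = f(x_n, p_n); k2 = f(x_n + h/2, p_n + (h/2)·k1); k3 = f(x_n + h/2, p_n + (h/2)·k2); k4 = f(x_n + h, p_n + h·k3); p_{n+1} = p_n + (h/6)·(k1 + 2k2 + 2k3 + k4).
x=0.000000, p=-1.260000:
  k1 = f(0.000000, -1.260000) = -4.914000
  k2 = f(0.065000, -1.579410) = -6.664178
  k3 = f(0.065000, -1.693172) = -7.336803
  k4 = f(0.130000, -2.213784) = -10.745232
  p ← -1.260000 + (0.13/6)·(k1 + 2k2 + 2k3 + k4) = -2.205993
p(0.13) ≈ -2.2060

-2.2060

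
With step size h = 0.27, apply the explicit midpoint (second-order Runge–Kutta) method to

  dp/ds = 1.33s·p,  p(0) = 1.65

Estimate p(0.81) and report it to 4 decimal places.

2.5239

Midpoint: k1 = f(s_n, p_n); k2 = f(s_n + h/2, p_n + (h/2)·k1); p_{n+1} = p_n + h·k2.
s=0.000000, p=1.650000:
  k1 = f(0.000000, 1.650000) = 0.000000
  k2 = f(0.135000, 1.650000) = 0.296258
  p ← 1.650000 + 0.27·0.296258 = 1.729990
s=0.270000, p=1.729990:
  k1 = f(0.270000, 1.729990) = 0.621239
  k2 = f(0.405000, 1.813857) = 0.977034
  p ← 1.729990 + 0.27·0.977034 = 1.993789
s=0.540000, p=1.993789:
  k1 = f(0.540000, 1.993789) = 1.431939
  k2 = f(0.675000, 2.187100) = 1.963469
  p ← 1.993789 + 0.27·1.963469 = 2.523925
p(0.81) ≈ 2.5239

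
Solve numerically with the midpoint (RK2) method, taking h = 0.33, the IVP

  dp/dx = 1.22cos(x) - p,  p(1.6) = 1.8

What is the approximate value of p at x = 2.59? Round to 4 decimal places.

Midpoint: k1 = f(x_n, p_n); k2 = f(x_n + h/2, p_n + (h/2)·k1); p_{n+1} = p_n + h·k2.
x=1.600000, p=1.800000:
  k1 = f(1.600000, 1.800000) = -1.835623
  k2 = f(1.765000, 1.497122) = -1.732564
  p ← 1.800000 + 0.33·(-1.732564) = 1.228254
x=1.930000, p=1.228254:
  k1 = f(1.930000, 1.228254) = -1.657119
  k2 = f(2.095000, 0.954829) = -1.565468
  p ← 1.228254 + 0.33·(-1.565468) = 0.711649
x=2.260000, p=0.711649:
  k1 = f(2.260000, 0.711649) = -1.487475
  k2 = f(2.425000, 0.466216) = -1.386155
  p ← 0.711649 + 0.33·(-1.386155) = 0.254218
p(2.59) ≈ 0.2542

0.2542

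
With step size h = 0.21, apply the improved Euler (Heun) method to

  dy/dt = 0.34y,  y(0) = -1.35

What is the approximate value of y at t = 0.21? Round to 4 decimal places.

-1.4498

Heun: k1 = f(t_n, y_n); k2 = f(t_n + h, y_n + h·k1); y_{n+1} = y_n + (h/2)·(k1 + k2).
t=0.000000, y=-1.350000:
  k1 = f(0.000000, -1.350000) = -0.459000
  k2 = f(0.210000, -1.446390) = -0.491773
  y ← -1.350000 + (0.21/2)·(-0.459000 + (-0.491773)) = -1.449831
y(0.21) ≈ -1.4498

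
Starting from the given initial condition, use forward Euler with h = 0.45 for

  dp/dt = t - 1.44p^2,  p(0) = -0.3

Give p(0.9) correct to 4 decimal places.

Euler: p_{n+1} = p_n + h·f(t_n, p_n).
t=0.000000, p=-0.300000: f=-0.129600 → p ← -0.300000 + 0.45·(-0.129600) = -0.358320
t=0.450000, p=-0.358320: f=0.265114 → p ← -0.358320 + 0.45·0.265114 = -0.239019
p(0.9) ≈ -0.2390

-0.2390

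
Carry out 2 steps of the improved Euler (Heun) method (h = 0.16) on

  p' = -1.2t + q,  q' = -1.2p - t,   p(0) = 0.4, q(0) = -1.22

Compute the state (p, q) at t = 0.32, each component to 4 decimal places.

Heun on (p,q): k1 = f(t_n, state_n); k2 = f(t_n + h, state_n + h·k1); state_{n+1} = state_n + (h/2)·(k1 + k2).
0.000000: (0.400000, -1.220000)
  k1 = (-1.220000, -0.480000)
  predictor → (0.204800, -1.296800)
  k2 = (-1.488800, -0.405760)
  → (0.183296, -1.290861)
0.160000: (0.183296, -1.290861)
  k1 = (-1.482861, -0.379955)
  predictor → (-0.053962, -1.351654)
  k2 = (-1.735654, -0.255246)
  → (-0.074185, -1.341677)
(p(0.32), q(0.32)) ≈ (-0.0742, -1.3417)

-0.0742, -1.3417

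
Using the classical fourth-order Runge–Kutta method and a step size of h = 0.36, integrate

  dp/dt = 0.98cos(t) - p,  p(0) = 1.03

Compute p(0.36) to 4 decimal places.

1.0079

RK4: k1 = f(t_n, p_n); k2 = f(t_n + h/2, p_n + (h/2)·k1); k3 = f(t_n + h/2, p_n + (h/2)·k2); k4 = f(t_n + h, p_n + h·k3); p_{n+1} = p_n + (h/6)·(k1 + 2k2 + 2k3 + k4).
t=0.000000, p=1.030000:
  k1 = f(0.000000, 1.030000) = -0.050000
  k2 = f(0.180000, 1.021000) = -0.056833
  k3 = f(0.180000, 1.019770) = -0.055603
  k4 = f(0.360000, 1.009983) = -0.092804
  p ← 1.030000 + (0.36/6)·(k1 + 2k2 + 2k3 + k4) = 1.007939
p(0.36) ≈ 1.0079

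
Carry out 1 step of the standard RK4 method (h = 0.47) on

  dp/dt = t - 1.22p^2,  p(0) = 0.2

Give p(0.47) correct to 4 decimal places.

RK4: k1 = f(t_n, p_n); k2 = f(t_n + h/2, p_n + (h/2)·k1); k3 = f(t_n + h/2, p_n + (h/2)·k2); k4 = f(t_n + h, p_n + h·k3); p_{n+1} = p_n + (h/6)·(k1 + 2k2 + 2k3 + k4).
t=0.000000, p=0.200000:
  k1 = f(0.000000, 0.200000) = -0.048800
  k2 = f(0.235000, 0.188532) = 0.191636
  k3 = f(0.235000, 0.245034) = 0.161749
  k4 = f(0.470000, 0.276022) = 0.377050
  p ← 0.200000 + (0.47/6)·(k1 + 2k2 + 2k3 + k4) = 0.281077
p(0.47) ≈ 0.2811

0.2811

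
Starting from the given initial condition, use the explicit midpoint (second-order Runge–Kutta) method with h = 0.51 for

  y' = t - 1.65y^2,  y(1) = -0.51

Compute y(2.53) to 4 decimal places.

1.0323

Midpoint: k1 = f(t_n, y_n); k2 = f(t_n + h/2, y_n + (h/2)·k1); y_{n+1} = y_n + h·k2.
t=1.000000, y=-0.510000:
  k1 = f(1.000000, -0.510000) = 0.570835
  k2 = f(1.255000, -0.364437) = 1.035856
  y ← -0.510000 + 0.51·1.035856 = 0.018287
t=1.510000, y=0.018287:
  k1 = f(1.510000, 0.018287) = 1.509448
  k2 = f(1.765000, 0.403196) = 1.496764
  y ← 0.018287 + 0.51·1.496764 = 0.781637
t=2.020000, y=0.781637:
  k1 = f(2.020000, 0.781637) = 1.011923
  k2 = f(2.275000, 1.039677) = 0.491469
  y ← 0.781637 + 0.51·0.491469 = 1.032286
y(2.53) ≈ 1.0323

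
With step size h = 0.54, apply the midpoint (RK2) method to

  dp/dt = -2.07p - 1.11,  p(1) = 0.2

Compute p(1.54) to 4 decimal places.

Midpoint: k1 = f(t_n, p_n); k2 = f(t_n + h/2, p_n + (h/2)·k1); p_{n+1} = p_n + h·k2.
t=1.000000, p=0.200000:
  k1 = f(1.000000, 0.200000) = -1.524000
  k2 = f(1.270000, -0.211480) = -0.672236
  p ← 0.200000 + 0.54·(-0.672236) = -0.163008
p(1.54) ≈ -0.1630

-0.1630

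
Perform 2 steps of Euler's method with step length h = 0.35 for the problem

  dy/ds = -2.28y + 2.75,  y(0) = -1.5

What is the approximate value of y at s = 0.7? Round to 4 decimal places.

Euler: y_{n+1} = y_n + h·f(s_n, y_n).
s=0.000000, y=-1.500000: f=6.170000 → y ← -1.500000 + 0.35·6.170000 = 0.659500
s=0.350000, y=0.659500: f=1.246340 → y ← 0.659500 + 0.35·1.246340 = 1.095719
y(0.7) ≈ 1.0957

1.0957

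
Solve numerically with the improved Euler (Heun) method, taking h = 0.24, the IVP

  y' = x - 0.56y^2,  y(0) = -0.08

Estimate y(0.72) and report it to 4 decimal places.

0.1766

Heun: k1 = f(x_n, y_n); k2 = f(x_n + h, y_n + h·k1); y_{n+1} = y_n + (h/2)·(k1 + k2).
x=0.000000, y=-0.080000:
  k1 = f(0.000000, -0.080000) = -0.003584
  k2 = f(0.240000, -0.080860) = 0.236339
  y ← -0.080000 + (0.24/2)·(-0.003584 + 0.236339) = -0.052069
x=0.240000, y=-0.052069:
  k1 = f(0.240000, -0.052069) = 0.238482
  k2 = f(0.480000, 0.005166) = 0.479985
  y ← -0.052069 + (0.24/2)·(0.238482 + 0.479985) = 0.034147
x=0.480000, y=0.034147:
  k1 = f(0.480000, 0.034147) = 0.479347
  k2 = f(0.720000, 0.149190) = 0.707536
  y ← 0.034147 + (0.24/2)·(0.479347 + 0.707536) = 0.176572
y(0.72) ≈ 0.1766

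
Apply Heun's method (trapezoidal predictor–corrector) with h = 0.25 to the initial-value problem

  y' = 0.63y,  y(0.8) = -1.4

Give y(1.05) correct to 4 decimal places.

Heun: k1 = f(x_n, y_n); k2 = f(x_n + h, y_n + h·k1); y_{n+1} = y_n + (h/2)·(k1 + k2).
x=0.800000, y=-1.400000:
  k1 = f(0.800000, -1.400000) = -0.882000
  k2 = f(1.050000, -1.620500) = -1.020915
  y ← -1.400000 + (0.25/2)·(-0.882000 + (-1.020915)) = -1.637864
y(1.05) ≈ -1.6379

-1.6379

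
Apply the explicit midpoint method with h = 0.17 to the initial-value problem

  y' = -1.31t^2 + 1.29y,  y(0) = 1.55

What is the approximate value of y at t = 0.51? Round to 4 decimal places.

2.9148

Midpoint: k1 = f(t_n, y_n); k2 = f(t_n + h/2, y_n + (h/2)·k1); y_{n+1} = y_n + h·k2.
t=0.000000, y=1.550000:
  k1 = f(0.000000, 1.550000) = 1.999500
  k2 = f(0.085000, 1.719958) = 2.209280
  y ← 1.550000 + 0.17·2.209280 = 1.925578
t=0.170000, y=1.925578:
  k1 = f(0.170000, 1.925578) = 2.446136
  k2 = f(0.255000, 2.133499) = 2.667031
  y ← 1.925578 + 0.17·2.667031 = 2.378973
t=0.340000, y=2.378973:
  k1 = f(0.340000, 2.378973) = 2.917439
  k2 = f(0.425000, 2.626955) = 3.152154
  y ← 2.378973 + 0.17·3.152154 = 2.914839
y(0.51) ≈ 2.9148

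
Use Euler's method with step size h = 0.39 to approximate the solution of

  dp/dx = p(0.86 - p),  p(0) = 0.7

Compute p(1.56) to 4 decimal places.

Euler: p_{n+1} = p_n + h·f(x_n, p_n).
x=0.000000, p=0.700000: f=0.112000 → p ← 0.700000 + 0.39·0.112000 = 0.743680
x=0.390000, p=0.743680: f=0.086505 → p ← 0.743680 + 0.39·0.086505 = 0.777417
x=0.780000, p=0.777417: f=0.064202 → p ← 0.777417 + 0.39·0.064202 = 0.802455
x=1.170000, p=0.802455: f=0.046177 → p ← 0.802455 + 0.39·0.046177 = 0.820464
p(1.56) ≈ 0.8205

0.8205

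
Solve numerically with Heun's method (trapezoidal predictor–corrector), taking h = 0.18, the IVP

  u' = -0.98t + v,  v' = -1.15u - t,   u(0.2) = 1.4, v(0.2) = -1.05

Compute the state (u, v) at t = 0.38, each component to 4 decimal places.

Heun on (u,v): k1 = f(t_n, state_n); k2 = f(t_n + h, state_n + h·k1); state_{n+1} = state_n + (h/2)·(k1 + k2).
0.200000: (1.400000, -1.050000)
  k1 = (-1.246000, -1.810000)
  predictor → (1.175720, -1.375800)
  k2 = (-1.748200, -1.732078)
  → (1.130522, -1.368787)
(u(0.38), v(0.38)) ≈ (1.1305, -1.3688)

1.1305, -1.3688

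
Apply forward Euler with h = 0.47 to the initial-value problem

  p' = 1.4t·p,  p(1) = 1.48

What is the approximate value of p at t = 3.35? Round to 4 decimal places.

82.2670

Euler: p_{n+1} = p_n + h·f(t_n, p_n).
t=1.000000, p=1.480000: f=2.072000 → p ← 1.480000 + 0.47·2.072000 = 2.453840
t=1.470000, p=2.453840: f=5.050003 → p ← 2.453840 + 0.47·5.050003 = 4.827341
t=1.940000, p=4.827341: f=13.111059 → p ← 4.827341 + 0.47·13.111059 = 10.989539
t=2.410000, p=10.989539: f=37.078704 → p ← 10.989539 + 0.47·37.078704 = 28.416530
t=2.880000, p=28.416530: f=114.575449 → p ← 28.416530 + 0.47·114.575449 = 82.266991
p(3.35) ≈ 82.2670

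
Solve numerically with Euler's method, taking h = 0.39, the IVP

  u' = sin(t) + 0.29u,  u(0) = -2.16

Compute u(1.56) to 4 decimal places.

Euler: u_{n+1} = u_n + h·f(t_n, u_n).
t=0.000000, u=-2.160000: f=-0.626400 → u ← -2.160000 + 0.39·(-0.626400) = -2.404296
t=0.390000, u=-2.404296: f=-0.317057 → u ← -2.404296 + 0.39·(-0.317057) = -2.527948
t=0.780000, u=-2.527948: f=-0.029826 → u ← -2.527948 + 0.39·(-0.029826) = -2.539580
t=1.170000, u=-2.539580: f=0.184272 → u ← -2.539580 + 0.39·0.184272 = -2.467714
u(1.56) ≈ -2.4677

-2.4677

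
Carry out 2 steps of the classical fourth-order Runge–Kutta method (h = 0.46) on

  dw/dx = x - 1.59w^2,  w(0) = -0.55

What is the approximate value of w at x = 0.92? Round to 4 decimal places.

RK4: k1 = f(x_n, w_n); k2 = f(x_n + h/2, w_n + (h/2)·k1); k3 = f(x_n + h/2, w_n + (h/2)·k2); k4 = f(x_n + h, w_n + h·k3); w_{n+1} = w_n + (h/6)·(k1 + 2k2 + 2k3 + k4).
x=0.000000, w=-0.550000:
  k1 = f(0.000000, -0.550000) = -0.480975
  k2 = f(0.230000, -0.660624) = -0.463915
  k3 = f(0.230000, -0.656700) = -0.455696
  k4 = f(0.460000, -0.759620) = -0.457466
  w ← -0.550000 + (0.46/6)·(k1 + 2k2 + 2k3 + k4) = -0.762954
x=0.460000, w=-0.762954:
  k1 = f(0.460000, -0.762954) = -0.465538
  k2 = f(0.690000, -0.870028) = -0.513548
  k3 = f(0.690000, -0.881070) = -0.544293
  k4 = f(0.920000, -1.013329) = -0.712668
  w ← -0.762954 + (0.46/6)·(k1 + 2k2 + 2k3 + k4) = -1.015486
w(0.92) ≈ -1.0155

-1.0155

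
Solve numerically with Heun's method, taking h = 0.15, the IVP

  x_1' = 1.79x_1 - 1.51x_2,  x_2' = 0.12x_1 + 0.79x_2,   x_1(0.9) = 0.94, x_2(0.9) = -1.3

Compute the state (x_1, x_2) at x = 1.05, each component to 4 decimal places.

1.5758, -1.4403

Heun on (x_1,x_2): k1 = f(x_n, state_n); k2 = f(x_n + h, state_n + h·k1); state_{n+1} = state_n + (h/2)·(k1 + k2).
0.900000: (0.940000, -1.300000)
  k1 = (3.645600, -0.914200)
  predictor → (1.486840, -1.437130)
  k2 = (4.831510, -0.956912)
  → (1.575783, -1.440333)
(x_1(1.05), x_2(1.05)) ≈ (1.5758, -1.4403)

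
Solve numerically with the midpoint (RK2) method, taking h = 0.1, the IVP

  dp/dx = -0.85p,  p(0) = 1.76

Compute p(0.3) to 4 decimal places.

1.3643

Midpoint: k1 = f(x_n, p_n); k2 = f(x_n + h/2, p_n + (h/2)·k1); p_{n+1} = p_n + h·k2.
x=0.000000, p=1.760000:
  k1 = f(0.000000, 1.760000) = -1.496000
  k2 = f(0.050000, 1.685200) = -1.432420
  p ← 1.760000 + 0.1·(-1.432420) = 1.616758
x=0.100000, p=1.616758:
  k1 = f(0.100000, 1.616758) = -1.374244
  k2 = f(0.150000, 1.548046) = -1.315839
  p ← 1.616758 + 0.1·(-1.315839) = 1.485174
x=0.200000, p=1.485174:
  k1 = f(0.200000, 1.485174) = -1.262398
  k2 = f(0.250000, 1.422054) = -1.208746
  p ← 1.485174 + 0.1·(-1.208746) = 1.364300
p(0.3) ≈ 1.3643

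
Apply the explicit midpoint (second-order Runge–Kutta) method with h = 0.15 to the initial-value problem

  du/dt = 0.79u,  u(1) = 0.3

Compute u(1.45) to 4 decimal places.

Midpoint: k1 = f(t_n, u_n); k2 = f(t_n + h/2, u_n + (h/2)·k1); u_{n+1} = u_n + h·k2.
t=1.000000, u=0.300000:
  k1 = f(1.000000, 0.300000) = 0.237000
  k2 = f(1.075000, 0.317775) = 0.251042
  u ← 0.300000 + 0.15·0.251042 = 0.337656
t=1.150000, u=0.337656:
  k1 = f(1.150000, 0.337656) = 0.266749
  k2 = f(1.225000, 0.357662) = 0.282553
  u ← 0.337656 + 0.15·0.282553 = 0.380039
t=1.300000, u=0.380039:
  k1 = f(1.300000, 0.380039) = 0.300231
  k2 = f(1.375000, 0.402557) = 0.318020
  u ← 0.380039 + 0.15·0.318020 = 0.427742
u(1.45) ≈ 0.4277

0.4277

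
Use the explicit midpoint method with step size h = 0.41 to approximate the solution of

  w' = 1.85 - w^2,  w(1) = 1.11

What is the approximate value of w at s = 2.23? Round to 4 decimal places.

1.3312

Midpoint: k1 = f(s_n, w_n); k2 = f(s_n + h/2, w_n + (h/2)·k1); w_{n+1} = w_n + h·k2.
s=1.000000, w=1.110000:
  k1 = f(1.000000, 1.110000) = 0.617900
  k2 = f(1.205000, 1.236670) = 0.320649
  w ← 1.110000 + 0.41·0.320649 = 1.241466
s=1.410000, w=1.241466:
  k1 = f(1.410000, 1.241466) = 0.308762
  k2 = f(1.615000, 1.304762) = 0.147596
  w ← 1.241466 + 0.41·0.147596 = 1.301980
s=1.820000, w=1.301980:
  k1 = f(1.820000, 1.301980) = 0.154848
  k2 = f(2.025000, 1.333724) = 0.071181
  w ← 1.301980 + 0.41·0.071181 = 1.331164
w(2.23) ≈ 1.3312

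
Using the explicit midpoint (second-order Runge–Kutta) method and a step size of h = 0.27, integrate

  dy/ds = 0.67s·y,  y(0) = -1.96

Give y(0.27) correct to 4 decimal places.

-2.0079

Midpoint: k1 = f(s_n, y_n); k2 = f(s_n + h/2, y_n + (h/2)·k1); y_{n+1} = y_n + h·k2.
s=0.000000, y=-1.960000:
  k1 = f(0.000000, -1.960000) = 0.000000
  k2 = f(0.135000, -1.960000) = -0.177282
  y ← -1.960000 + 0.27·(-0.177282) = -2.007866
y(0.27) ≈ -2.0079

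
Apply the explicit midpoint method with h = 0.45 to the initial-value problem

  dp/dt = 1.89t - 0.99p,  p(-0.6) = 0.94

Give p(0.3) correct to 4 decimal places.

0.3597

Midpoint: k1 = f(t_n, p_n); k2 = f(t_n + h/2, p_n + (h/2)·k1); p_{n+1} = p_n + h·k2.
t=-0.600000, p=0.940000:
  k1 = f(-0.600000, 0.940000) = -2.064600
  k2 = f(-0.375000, 0.475465) = -1.179460
  p ← 0.940000 + 0.45·(-1.179460) = 0.409243
t=-0.150000, p=0.409243:
  k1 = f(-0.150000, 0.409243) = -0.688650
  k2 = f(0.075000, 0.254296) = -0.110004
  p ← 0.409243 + 0.45·(-0.110004) = 0.359741
p(0.3) ≈ 0.3597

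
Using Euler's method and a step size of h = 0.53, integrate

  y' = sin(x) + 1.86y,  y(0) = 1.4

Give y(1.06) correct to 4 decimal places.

Euler: y_{n+1} = y_n + h·f(x_n, y_n).
x=0.000000, y=1.400000: f=2.604000 → y ← 1.400000 + 0.53·2.604000 = 2.780120
x=0.530000, y=2.780120: f=5.676557 → y ← 2.780120 + 0.53·5.676557 = 5.788695
y(1.06) ≈ 5.7887

5.7887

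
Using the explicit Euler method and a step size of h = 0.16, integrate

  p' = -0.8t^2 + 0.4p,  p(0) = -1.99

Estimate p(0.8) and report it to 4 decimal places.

-2.8163

Euler: p_{n+1} = p_n + h·f(t_n, p_n).
t=0.000000, p=-1.990000: f=-0.796000 → p ← -1.990000 + 0.16·(-0.796000) = -2.117360
t=0.160000, p=-2.117360: f=-0.867424 → p ← -2.117360 + 0.16·(-0.867424) = -2.256148
t=0.320000, p=-2.256148: f=-0.984379 → p ← -2.256148 + 0.16·(-0.984379) = -2.413649
t=0.480000, p=-2.413649: f=-1.149779 → p ← -2.413649 + 0.16·(-1.149779) = -2.597613
t=0.640000, p=-2.597613: f=-1.366725 → p ← -2.597613 + 0.16·(-1.366725) = -2.816289
p(0.8) ≈ -2.8163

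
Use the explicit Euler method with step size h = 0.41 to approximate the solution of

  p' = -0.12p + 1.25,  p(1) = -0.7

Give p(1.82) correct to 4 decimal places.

Euler: p_{n+1} = p_n + h·f(x_n, p_n).
x=1.000000, p=-0.700000: f=1.334000 → p ← -0.700000 + 0.41·1.334000 = -0.153060
x=1.410000, p=-0.153060: f=1.268367 → p ← -0.153060 + 0.41·1.268367 = 0.366971
p(1.82) ≈ 0.3670

0.3670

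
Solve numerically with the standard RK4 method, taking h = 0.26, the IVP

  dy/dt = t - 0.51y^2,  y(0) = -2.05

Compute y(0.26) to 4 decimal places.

-2.7720

RK4: k1 = f(t_n, y_n); k2 = f(t_n + h/2, y_n + (h/2)·k1); k3 = f(t_n + h/2, y_n + (h/2)·k2); k4 = f(t_n + h, y_n + h·k3); y_{n+1} = y_n + (h/6)·(k1 + 2k2 + 2k3 + k4).
t=0.000000, y=-2.050000:
  k1 = f(0.000000, -2.050000) = -2.143275
  k2 = f(0.130000, -2.328626) = -2.635474
  k3 = f(0.130000, -2.392612) = -2.789541
  k4 = f(0.260000, -2.775281) = -3.668113
  y ← -2.050000 + (0.26/6)·(k1 + 2k2 + 2k3 + k4) = -2.771995
y(0.26) ≈ -2.7720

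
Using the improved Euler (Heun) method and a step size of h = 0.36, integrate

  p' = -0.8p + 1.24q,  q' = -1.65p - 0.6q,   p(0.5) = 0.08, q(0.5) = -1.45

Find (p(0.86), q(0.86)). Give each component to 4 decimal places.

Heun on (p,q): k1 = f(t_n, state_n); k2 = f(t_n + h, state_n + h·k1); state_{n+1} = state_n + (h/2)·(k1 + k2).
0.500000: (0.080000, -1.450000)
  k1 = (-1.862000, 0.738000)
  predictor → (-0.590320, -1.184320)
  k2 = (-0.996301, 1.684620)
  → (-0.434494, -1.013928)
(p(0.86), q(0.86)) ≈ (-0.4345, -1.0139)

-0.4345, -1.0139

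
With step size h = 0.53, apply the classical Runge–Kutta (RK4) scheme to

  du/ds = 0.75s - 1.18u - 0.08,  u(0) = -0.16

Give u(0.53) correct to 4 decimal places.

RK4: k1 = f(s_n, u_n); k2 = f(s_n + h/2, u_n + (h/2)·k1); k3 = f(s_n + h/2, u_n + (h/2)·k2); k4 = f(s_n + h, u_n + h·k3); u_{n+1} = u_n + (h/6)·(k1 + 2k2 + 2k3 + k4).
s=0.000000, u=-0.160000:
  k1 = f(0.000000, -0.160000) = 0.108800
  k2 = f(0.265000, -0.131168) = 0.273528
  k3 = f(0.265000, -0.087515) = 0.222018
  k4 = f(0.530000, -0.042331) = 0.367450
  u ← -0.160000 + (0.53/6)·(k1 + 2k2 + 2k3 + k4) = -0.030385
u(0.53) ≈ -0.0304

-0.0304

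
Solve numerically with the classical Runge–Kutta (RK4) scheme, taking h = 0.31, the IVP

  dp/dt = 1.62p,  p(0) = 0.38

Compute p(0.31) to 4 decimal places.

RK4: k1 = f(t_n, p_n); k2 = f(t_n + h/2, p_n + (h/2)·k1); k3 = f(t_n + h/2, p_n + (h/2)·k2); k4 = f(t_n + h, p_n + h·k3); p_{n+1} = p_n + (h/6)·(k1 + 2k2 + 2k3 + k4).
t=0.000000, p=0.380000:
  k1 = f(0.000000, 0.380000) = 0.615600
  k2 = f(0.155000, 0.475418) = 0.770177
  k3 = f(0.155000, 0.499377) = 0.808991
  k4 = f(0.310000, 0.630787) = 1.021876
  p ← 0.380000 + (0.31/6)·(k1 + 2k2 + 2k3 + k4) = 0.627784
p(0.31) ≈ 0.6278

0.6278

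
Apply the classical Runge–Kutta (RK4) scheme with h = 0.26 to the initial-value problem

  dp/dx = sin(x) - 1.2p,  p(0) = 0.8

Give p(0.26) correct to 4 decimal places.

0.6160

RK4: k1 = f(x_n, p_n); k2 = f(x_n + h/2, p_n + (h/2)·k1); k3 = f(x_n + h/2, p_n + (h/2)·k2); k4 = f(x_n + h, p_n + h·k3); p_{n+1} = p_n + (h/6)·(k1 + 2k2 + 2k3 + k4).
x=0.000000, p=0.800000:
  k1 = f(0.000000, 0.800000) = -0.960000
  k2 = f(0.130000, 0.675200) = -0.680606
  k3 = f(0.130000, 0.711521) = -0.724191
  k4 = f(0.260000, 0.611710) = -0.476972
  p ← 0.800000 + (0.26/6)·(k1 + 2k2 + 2k3 + k4) = 0.615982
p(0.26) ≈ 0.6160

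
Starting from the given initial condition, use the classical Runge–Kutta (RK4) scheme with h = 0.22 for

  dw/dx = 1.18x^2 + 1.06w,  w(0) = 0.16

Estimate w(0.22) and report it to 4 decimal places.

RK4: k1 = f(x_n, w_n); k2 = f(x_n + h/2, w_n + (h/2)·k1); k3 = f(x_n + h/2, w_n + (h/2)·k2); k4 = f(x_n + h, w_n + h·k3); w_{n+1} = w_n + (h/6)·(k1 + 2k2 + 2k3 + k4).
x=0.000000, w=0.160000:
  k1 = f(0.000000, 0.160000) = 0.169600
  k2 = f(0.110000, 0.178656) = 0.203653
  k3 = f(0.110000, 0.182402) = 0.207624
  k4 = f(0.220000, 0.205677) = 0.275130
  w ← 0.160000 + (0.22/6)·(k1 + 2k2 + 2k3 + k4) = 0.206467
w(0.22) ≈ 0.2065

0.2065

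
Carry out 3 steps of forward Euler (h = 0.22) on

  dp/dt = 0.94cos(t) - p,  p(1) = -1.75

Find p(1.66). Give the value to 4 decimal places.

-0.6801

Euler: p_{n+1} = p_n + h·f(t_n, p_n).
t=1.000000, p=-1.750000: f=2.257884 → p ← -1.750000 + 0.22·2.257884 = -1.253265
t=1.220000, p=-1.253265: f=1.576292 → p ← -1.253265 + 0.22·1.576292 = -0.906481
t=1.440000, p=-0.906481: f=1.029079 → p ← -0.906481 + 0.22·1.029079 = -0.680084
p(1.66) ≈ -0.6801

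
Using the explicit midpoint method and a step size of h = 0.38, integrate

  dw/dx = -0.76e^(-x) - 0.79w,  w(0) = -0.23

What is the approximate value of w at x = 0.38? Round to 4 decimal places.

Midpoint: k1 = f(x_n, w_n); k2 = f(x_n + h/2, w_n + (h/2)·k1); w_{n+1} = w_n + h·k2.
x=0.000000, w=-0.230000:
  k1 = f(0.000000, -0.230000) = -0.578300
  k2 = f(0.190000, -0.339877) = -0.359986
  w ← -0.230000 + 0.38·(-0.359986) = -0.366795
w(0.38) ≈ -0.3668

-0.3668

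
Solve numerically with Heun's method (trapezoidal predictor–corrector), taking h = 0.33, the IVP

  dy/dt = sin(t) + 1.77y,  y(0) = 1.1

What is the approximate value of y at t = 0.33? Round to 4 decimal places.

1.9836

Heun: k1 = f(t_n, y_n); k2 = f(t_n + h, y_n + h·k1); y_{n+1} = y_n + (h/2)·(k1 + k2).
t=0.000000, y=1.100000:
  k1 = f(0.000000, 1.100000) = 1.947000
  k2 = f(0.330000, 1.742510) = 3.408286
  y ← 1.100000 + (0.33/2)·(1.947000 + 3.408286) = 1.983622
y(0.33) ≈ 1.9836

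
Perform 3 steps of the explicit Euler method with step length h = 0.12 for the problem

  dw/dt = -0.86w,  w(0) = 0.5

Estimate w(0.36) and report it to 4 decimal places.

Euler: w_{n+1} = w_n + h·f(t_n, w_n).
t=0.000000, w=0.500000: f=-0.430000 → w ← 0.500000 + 0.12·(-0.430000) = 0.448400
t=0.120000, w=0.448400: f=-0.385624 → w ← 0.448400 + 0.12·(-0.385624) = 0.402125
t=0.240000, w=0.402125: f=-0.345828 → w ← 0.402125 + 0.12·(-0.345828) = 0.360626
w(0.36) ≈ 0.3606

0.3606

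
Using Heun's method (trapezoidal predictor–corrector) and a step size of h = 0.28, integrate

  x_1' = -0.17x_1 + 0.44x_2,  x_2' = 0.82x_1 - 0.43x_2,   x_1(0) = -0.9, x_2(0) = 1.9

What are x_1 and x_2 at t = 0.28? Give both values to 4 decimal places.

Heun on (x_1,x_2): k1 = f(t_n, state_n); k2 = f(t_n + h, state_n + h·k1); state_{n+1} = state_n + (h/2)·(k1 + k2).
0.000000: (-0.900000, 1.900000)
  k1 = (0.989000, -1.555000)
  predictor → (-0.623080, 1.464600)
  k2 = (0.750348, -1.140704)
  → (-0.656491, 1.522601)
(x_1(0.28), x_2(0.28)) ≈ (-0.6565, 1.5226)

-0.6565, 1.5226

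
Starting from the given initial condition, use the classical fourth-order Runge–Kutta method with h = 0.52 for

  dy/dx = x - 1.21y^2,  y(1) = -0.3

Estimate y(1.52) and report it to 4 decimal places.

0.3314

RK4: k1 = f(x_n, y_n); k2 = f(x_n + h/2, y_n + (h/2)·k1); k3 = f(x_n + h/2, y_n + (h/2)·k2); k4 = f(x_n + h, y_n + h·k3); y_{n+1} = y_n + (h/6)·(k1 + 2k2 + 2k3 + k4).
x=1.000000, y=-0.300000:
  k1 = f(1.000000, -0.300000) = 0.891100
  k2 = f(1.260000, -0.068314) = 1.254353
  k3 = f(1.260000, 0.026132) = 1.259174
  k4 = f(1.520000, 0.354770) = 1.367707
  y ← -0.300000 + (0.52/6)·(k1 + 2k2 + 2k3 + k4) = 0.331441
y(1.52) ≈ 0.3314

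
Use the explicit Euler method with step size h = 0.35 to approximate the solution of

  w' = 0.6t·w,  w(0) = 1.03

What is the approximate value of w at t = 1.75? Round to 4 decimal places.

2.0030

Euler: w_{n+1} = w_n + h·f(t_n, w_n).
t=0.000000, w=1.030000: f=0.000000 → w ← 1.030000 + 0.35·0.000000 = 1.030000
t=0.350000, w=1.030000: f=0.216300 → w ← 1.030000 + 0.35·0.216300 = 1.105705
t=0.700000, w=1.105705: f=0.464396 → w ← 1.105705 + 0.35·0.464396 = 1.268244
t=1.050000, w=1.268244: f=0.798993 → w ← 1.268244 + 0.35·0.798993 = 1.547891
t=1.400000, w=1.547891: f=1.300229 → w ← 1.547891 + 0.35·1.300229 = 2.002971
w(1.75) ≈ 2.0030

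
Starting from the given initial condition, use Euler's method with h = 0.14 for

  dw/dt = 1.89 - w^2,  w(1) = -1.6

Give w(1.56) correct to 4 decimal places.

-2.3510

Euler: w_{n+1} = w_n + h·f(t_n, w_n).
t=1.000000, w=-1.600000: f=-0.670000 → w ← -1.600000 + 0.14·(-0.670000) = -1.693800
t=1.140000, w=-1.693800: f=-0.978958 → w ← -1.693800 + 0.14·(-0.978958) = -1.830854
t=1.280000, w=-1.830854: f=-1.462027 → w ← -1.830854 + 0.14·(-1.462027) = -2.035538
t=1.420000, w=-2.035538: f=-2.253415 → w ← -2.035538 + 0.14·(-2.253415) = -2.351016
w(1.56) ≈ -2.3510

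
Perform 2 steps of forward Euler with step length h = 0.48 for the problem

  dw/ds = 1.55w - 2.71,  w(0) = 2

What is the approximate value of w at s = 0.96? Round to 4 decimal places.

Euler: w_{n+1} = w_n + h·f(s_n, w_n).
s=0.000000, w=2.000000: f=0.390000 → w ← 2.000000 + 0.48·0.390000 = 2.187200
s=0.480000, w=2.187200: f=0.680160 → w ← 2.187200 + 0.48·0.680160 = 2.513677
w(0.96) ≈ 2.5137

2.5137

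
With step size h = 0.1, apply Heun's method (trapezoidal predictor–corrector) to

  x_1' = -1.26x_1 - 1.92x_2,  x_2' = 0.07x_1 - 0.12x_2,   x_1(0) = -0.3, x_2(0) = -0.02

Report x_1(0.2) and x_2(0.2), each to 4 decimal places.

-0.2260, -0.0231

Heun on (x_1,x_2): k1 = f(x_n, state_n); k2 = f(x_n + h, state_n + h·k1); state_{n+1} = state_n + (h/2)·(k1 + k2).
0.000000: (-0.300000, -0.020000)
  k1 = (0.416400, -0.018600)
  predictor → (-0.258360, -0.021860)
  k2 = (0.367505, -0.015462)
  → (-0.260805, -0.021703)
0.100000: (-0.260805, -0.021703)
  k1 = (0.370284, -0.015652)
  predictor → (-0.223776, -0.023268)
  k2 = (0.326633, -0.012872)
  → (-0.225959, -0.023129)
(x_1(0.2), x_2(0.2)) ≈ (-0.2260, -0.0231)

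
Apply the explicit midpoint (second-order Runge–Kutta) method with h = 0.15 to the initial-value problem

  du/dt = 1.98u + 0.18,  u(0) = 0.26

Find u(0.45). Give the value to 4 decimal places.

0.7555

Midpoint: k1 = f(t_n, u_n); k2 = f(t_n + h/2, u_n + (h/2)·k1); u_{n+1} = u_n + h·k2.
t=0.000000, u=0.260000:
  k1 = f(0.000000, 0.260000) = 0.694800
  k2 = f(0.075000, 0.312110) = 0.797978
  u ← 0.260000 + 0.15·0.797978 = 0.379697
t=0.150000, u=0.379697:
  k1 = f(0.150000, 0.379697) = 0.931799
  k2 = f(0.225000, 0.449582) = 1.070172
  u ← 0.379697 + 0.15·1.070172 = 0.540222
t=0.300000, u=0.540222:
  k1 = f(0.300000, 0.540222) = 1.249640
  k2 = f(0.375000, 0.633945) = 1.435212
  u ← 0.540222 + 0.15·1.435212 = 0.755504
u(0.45) ≈ 0.7555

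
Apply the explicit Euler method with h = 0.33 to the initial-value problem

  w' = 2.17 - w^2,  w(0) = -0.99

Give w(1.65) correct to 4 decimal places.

Euler: w_{n+1} = w_n + h·f(t_n, w_n).
t=0.000000, w=-0.990000: f=1.189900 → w ← -0.990000 + 0.33·1.189900 = -0.597333
t=0.330000, w=-0.597333: f=1.813193 → w ← -0.597333 + 0.33·1.813193 = 0.001021
t=0.660000, w=0.001021: f=2.169999 → w ← 0.001021 + 0.33·2.169999 = 0.717120
t=0.990000, w=0.717120: f=1.655738 → w ← 0.717120 + 0.33·1.655738 = 1.263514
t=1.320000, w=1.263514: f=0.573532 → w ← 1.263514 + 0.33·0.573532 = 1.452780
w(1.65) ≈ 1.4528

1.4528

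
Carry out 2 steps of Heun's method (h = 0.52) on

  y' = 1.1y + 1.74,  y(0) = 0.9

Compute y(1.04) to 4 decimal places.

5.8941

Heun: k1 = f(s_n, y_n); k2 = f(s_n + h, y_n + h·k1); y_{n+1} = y_n + (h/2)·(k1 + k2).
s=0.000000, y=0.900000:
  k1 = f(0.000000, 0.900000) = 2.730000
  k2 = f(0.520000, 2.319600) = 4.291560
  y ← 0.900000 + (0.52/2)·(2.730000 + 4.291560) = 2.725606
s=0.520000, y=2.725606:
  k1 = f(0.520000, 2.725606) = 4.738166
  k2 = f(1.040000, 5.189452) = 7.448397
  y ← 2.725606 + (0.52/2)·(4.738166 + 7.448397) = 5.894112
y(1.04) ≈ 5.8941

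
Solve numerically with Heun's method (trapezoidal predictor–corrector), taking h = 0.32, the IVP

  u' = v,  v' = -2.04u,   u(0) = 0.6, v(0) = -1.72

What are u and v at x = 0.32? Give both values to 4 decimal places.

Heun on (u,v): k1 = f(x_n, state_n); k2 = f(x_n + h, state_n + h·k1); state_{n+1} = state_n + (h/2)·(k1 + k2).
0.000000: (0.600000, -1.720000)
  k1 = (-1.720000, -1.224000)
  predictor → (0.049600, -2.111680)
  k2 = (-2.111680, -0.101184)
  → (-0.013069, -1.932029)
(u(0.32), v(0.32)) ≈ (-0.0131, -1.9320)

-0.0131, -1.9320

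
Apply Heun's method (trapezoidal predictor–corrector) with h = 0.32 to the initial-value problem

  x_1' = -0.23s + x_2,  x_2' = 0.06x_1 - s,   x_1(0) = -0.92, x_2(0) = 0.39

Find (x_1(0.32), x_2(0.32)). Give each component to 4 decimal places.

-0.8098, 0.3223

Heun on (x_1,x_2): k1 = f(s_n, state_n); k2 = f(s_n + h, state_n + h·k1); state_{n+1} = state_n + (h/2)·(k1 + k2).
0.000000: (-0.920000, 0.390000)
  k1 = (0.390000, -0.055200)
  predictor → (-0.795200, 0.372336)
  k2 = (0.298736, -0.367712)
  → (-0.809802, 0.322334)
(x_1(0.32), x_2(0.32)) ≈ (-0.8098, 0.3223)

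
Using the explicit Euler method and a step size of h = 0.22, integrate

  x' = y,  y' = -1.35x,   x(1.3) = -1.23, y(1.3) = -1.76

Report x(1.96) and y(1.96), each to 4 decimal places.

-2.1252, -0.3429

Euler on (x,y): x_{n+1} = x_n + h·x', y_{n+1} = y_n + h·y'.
1.300000: (-1.230000, -1.760000); f=(-1.760000, 1.660500) → (-1.617200, -1.394690)
1.520000: (-1.617200, -1.394690); f=(-1.394690, 2.183220) → (-1.924032, -0.914382)
1.740000: (-1.924032, -0.914382); f=(-0.914382, 2.597443) → (-2.125196, -0.342944)
(x(1.96), y(1.96)) ≈ (-2.1252, -0.3429)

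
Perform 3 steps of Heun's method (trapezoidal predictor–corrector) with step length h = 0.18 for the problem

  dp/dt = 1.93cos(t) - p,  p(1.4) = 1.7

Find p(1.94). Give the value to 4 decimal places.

0.8919

Heun: k1 = f(t_n, p_n); k2 = f(t_n + h, p_n + h·k1); p_{n+1} = p_n + (h/2)·(k1 + k2).
t=1.400000, p=1.700000:
  k1 = f(1.400000, 1.700000) = -1.371963
  k2 = f(1.580000, 1.453047) = -1.470809
  p ← 1.700000 + (0.18/2)·(-1.371963 + (-1.470809)) = 1.444150
t=1.580000, p=1.444150:
  k1 = f(1.580000, 1.444150) = -1.461913
  k2 = f(1.760000, 1.181006) = -1.543994
  p ← 1.444150 + (0.18/2)·(-1.461913 + (-1.543994)) = 1.173619
t=1.760000, p=1.173619:
  k1 = f(1.760000, 1.173619) = -1.536607
  k2 = f(1.940000, 0.897029) = -1.593514
  p ← 1.173619 + (0.18/2)·(-1.536607 + (-1.593514)) = 0.891908
p(1.94) ≈ 0.8919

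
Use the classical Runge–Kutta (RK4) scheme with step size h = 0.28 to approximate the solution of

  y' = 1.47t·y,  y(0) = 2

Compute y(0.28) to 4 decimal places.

RK4: k1 = f(t_n, y_n); k2 = f(t_n + h/2, y_n + (h/2)·k1); k3 = f(t_n + h/2, y_n + (h/2)·k2); k4 = f(t_n + h, y_n + h·k3); y_{n+1} = y_n + (h/6)·(k1 + 2k2 + 2k3 + k4).
t=0.000000, y=2.000000:
  k1 = f(0.000000, 2.000000) = 0.000000
  k2 = f(0.140000, 2.000000) = 0.411600
  k3 = f(0.140000, 2.057624) = 0.423459
  k4 = f(0.280000, 2.118569) = 0.872003
  y ← 2.000000 + (0.28/6)·(k1 + 2k2 + 2k3 + k4) = 2.118632
y(0.28) ≈ 2.1186

2.1186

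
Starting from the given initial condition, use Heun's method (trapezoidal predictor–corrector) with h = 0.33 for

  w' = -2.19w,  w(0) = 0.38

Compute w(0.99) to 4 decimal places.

0.0593

Heun: k1 = f(x_n, w_n); k2 = f(x_n + h, w_n + h·k1); w_{n+1} = w_n + (h/2)·(k1 + k2).
x=0.000000, w=0.380000:
  k1 = f(0.000000, 0.380000) = -0.832200
  k2 = f(0.330000, 0.105374) = -0.230769
  w ← 0.380000 + (0.33/2)·(-0.832200 + (-0.230769)) = 0.204610
x=0.330000, w=0.204610:
  k1 = f(0.330000, 0.204610) = -0.448096
  k2 = f(0.660000, 0.056738) = -0.124257
  w ← 0.204610 + (0.33/2)·(-0.448096 + (-0.124257)) = 0.110172
x=0.660000, w=0.110172:
  k1 = f(0.660000, 0.110172) = -0.241276
  k2 = f(0.990000, 0.030551) = -0.066906
  w ← 0.110172 + (0.33/2)·(-0.241276 + (-0.066906)) = 0.059322
w(0.99) ≈ 0.0593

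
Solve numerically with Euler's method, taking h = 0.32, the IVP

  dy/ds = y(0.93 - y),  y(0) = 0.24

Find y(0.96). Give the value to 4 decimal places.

Euler: y_{n+1} = y_n + h·f(s_n, y_n).
s=0.000000, y=0.240000: f=0.165600 → y ← 0.240000 + 0.32·0.165600 = 0.292992
s=0.320000, y=0.292992: f=0.186638 → y ← 0.292992 + 0.32·0.186638 = 0.352716
s=0.640000, y=0.352716: f=0.203617 → y ← 0.352716 + 0.32·0.203617 = 0.417874
y(0.96) ≈ 0.4179

0.4179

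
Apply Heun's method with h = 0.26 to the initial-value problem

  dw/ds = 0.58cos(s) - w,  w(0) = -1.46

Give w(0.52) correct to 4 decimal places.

Heun: k1 = f(s_n, w_n); k2 = f(s_n + h, w_n + h·k1); w_{n+1} = w_n + (h/2)·(k1 + k2).
s=0.000000, w=-1.460000:
  k1 = f(0.000000, -1.460000) = 2.040000
  k2 = f(0.260000, -0.929600) = 1.490106
  w ← -1.460000 + (0.26/2)·(2.040000 + 1.490106) = -1.001086
s=0.260000, w=-1.001086:
  k1 = f(0.260000, -1.001086) = 1.561592
  k2 = f(0.520000, -0.595072) = 1.098407
  w ← -1.001086 + (0.26/2)·(1.561592 + 1.098407) = -0.655286
w(0.52) ≈ -0.6553

-0.6553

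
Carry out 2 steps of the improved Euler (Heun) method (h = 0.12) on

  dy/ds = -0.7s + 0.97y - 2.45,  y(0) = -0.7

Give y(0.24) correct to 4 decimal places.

Heun: k1 = f(s_n, y_n); k2 = f(s_n + h, y_n + h·k1); y_{n+1} = y_n + (h/2)·(k1 + k2).
s=0.000000, y=-0.700000:
  k1 = f(0.000000, -0.700000) = -3.129000
  k2 = f(0.120000, -1.075480) = -3.577216
  y ← -0.700000 + (0.12/2)·(-3.129000 + (-3.577216)) = -1.102373
s=0.120000, y=-1.102373:
  k1 = f(0.120000, -1.102373) = -3.603302
  k2 = f(0.240000, -1.534769) = -4.106726
  y ← -1.102373 + (0.12/2)·(-3.603302 + (-4.106726)) = -1.564975
y(0.24) ≈ -1.5650

-1.5650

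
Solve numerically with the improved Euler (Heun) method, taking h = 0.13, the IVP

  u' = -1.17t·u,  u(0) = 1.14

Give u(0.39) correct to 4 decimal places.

1.0428

Heun: k1 = f(t_n, u_n); k2 = f(t_n + h, u_n + h·k1); u_{n+1} = u_n + (h/2)·(k1 + k2).
t=0.000000, u=1.140000:
  k1 = f(0.000000, 1.140000) = 0.000000
  k2 = f(0.130000, 1.140000) = -0.173394
  u ← 1.140000 + (0.13/2)·(0.000000 + (-0.173394)) = 1.128729
t=0.130000, u=1.128729:
  k1 = f(0.130000, 1.128729) = -0.171680
  k2 = f(0.260000, 1.106411) = -0.336570
  u ← 1.128729 + (0.13/2)·(-0.171680 + (-0.336570)) = 1.095693
t=0.260000, u=1.095693:
  k1 = f(0.260000, 1.095693) = -0.333310
  k2 = f(0.390000, 1.052363) = -0.480193
  u ← 1.095693 + (0.13/2)·(-0.333310 + (-0.480193)) = 1.042815
u(0.39) ≈ 1.0428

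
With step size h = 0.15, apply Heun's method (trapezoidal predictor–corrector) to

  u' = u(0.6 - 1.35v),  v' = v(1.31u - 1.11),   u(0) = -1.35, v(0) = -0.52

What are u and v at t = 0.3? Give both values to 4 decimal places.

Heun on (u,v): k1 = f(t_n, state_n); k2 = f(t_n + h, state_n + h·k1); state_{n+1} = state_n + (h/2)·(k1 + k2).
0.000000: (-1.350000, -0.520000)
  k1 = (-1.757700, 1.496820)
  predictor → (-1.613655, -0.295477)
  k2 = (-1.611870, 0.952585)
  → (-1.602718, -0.336295)
0.150000: (-1.602718, -0.336295)
  k1 = (-1.689261, 1.079358)
  predictor → (-1.856107, -0.174391)
  k2 = (-1.550643, 0.617606)
  → (-1.845711, -0.209022)
(u(0.3), v(0.3)) ≈ (-1.8457, -0.2090)

-1.8457, -0.2090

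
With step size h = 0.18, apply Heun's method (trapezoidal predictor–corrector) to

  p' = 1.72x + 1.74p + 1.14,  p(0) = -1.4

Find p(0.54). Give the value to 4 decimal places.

-2.2038

Heun: k1 = f(x_n, p_n); k2 = f(x_n + h, p_n + h·k1); p_{n+1} = p_n + (h/2)·(k1 + k2).
x=0.000000, p=-1.400000:
  k1 = f(0.000000, -1.400000) = -1.296000
  k2 = f(0.180000, -1.633280) = -1.392307
  p ← -1.400000 + (0.18/2)·(-1.296000 + (-1.392307)) = -1.641948
x=0.180000, p=-1.641948:
  k1 = f(0.180000, -1.641948) = -1.407389
  k2 = f(0.360000, -1.895278) = -1.538583
  p ← -1.641948 + (0.18/2)·(-1.407389 + (-1.538583)) = -1.907085
x=0.360000, p=-1.907085:
  k1 = f(0.360000, -1.907085) = -1.559128
  k2 = f(0.540000, -2.187728) = -1.737847
  p ← -1.907085 + (0.18/2)·(-1.559128 + (-1.737847)) = -2.203813
p(0.54) ≈ -2.2038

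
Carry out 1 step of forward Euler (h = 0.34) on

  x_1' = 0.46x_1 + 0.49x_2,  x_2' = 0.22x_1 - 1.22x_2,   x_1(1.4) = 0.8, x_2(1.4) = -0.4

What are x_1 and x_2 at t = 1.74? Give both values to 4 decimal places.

0.8585, -0.1742

Euler on (x_1,x_2): x_1_{n+1} = x_1_n + h·x_1', x_2_{n+1} = x_2_n + h·x_2'.
1.400000: (0.800000, -0.400000); f=(0.172000, 0.664000) → (0.858480, -0.174240)
(x_1(1.74), x_2(1.74)) ≈ (0.8585, -0.1742)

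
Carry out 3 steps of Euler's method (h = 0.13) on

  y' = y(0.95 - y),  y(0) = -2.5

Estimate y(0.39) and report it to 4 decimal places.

Euler: y_{n+1} = y_n + h·f(x_n, y_n).
x=0.000000, y=-2.500000: f=-8.625000 → y ← -2.500000 + 0.13·(-8.625000) = -3.621250
x=0.130000, y=-3.621250: f=-16.553639 → y ← -3.621250 + 0.13·(-16.553639) = -5.773223
x=0.260000, y=-5.773223: f=-38.814667 → y ← -5.773223 + 0.13·(-38.814667) = -10.819130
y(0.39) ≈ -10.8191

-10.8191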